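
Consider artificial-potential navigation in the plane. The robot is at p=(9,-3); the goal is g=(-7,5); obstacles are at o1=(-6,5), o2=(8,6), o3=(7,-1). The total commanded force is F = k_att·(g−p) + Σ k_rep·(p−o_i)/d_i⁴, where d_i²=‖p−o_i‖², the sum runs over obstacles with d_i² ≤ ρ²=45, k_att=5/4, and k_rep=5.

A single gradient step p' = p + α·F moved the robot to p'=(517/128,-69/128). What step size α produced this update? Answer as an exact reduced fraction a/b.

α = 1/4

F_att = 5/4·(g−p) = 5/4·(-16,8) = (-20.0000,10.0000)
o1: d²=289 > ρ²=45 → inactive
o2: d²=82 > ρ²=45 → inactive
o3: d²=8 ≤ ρ²=45; F_rep = 5·(2,-2)/8² = (0.1562,-0.1562)
F = F_att + ΣF_rep = (-19.8438,9.8438)
Δp = p'−p = (-4.9609,2.4609); α = Δx/Fx = (-635/128) / (-635/32) = 1/4
check: Δy/Fy = (315/128) / (315/32) = 1/4 ✓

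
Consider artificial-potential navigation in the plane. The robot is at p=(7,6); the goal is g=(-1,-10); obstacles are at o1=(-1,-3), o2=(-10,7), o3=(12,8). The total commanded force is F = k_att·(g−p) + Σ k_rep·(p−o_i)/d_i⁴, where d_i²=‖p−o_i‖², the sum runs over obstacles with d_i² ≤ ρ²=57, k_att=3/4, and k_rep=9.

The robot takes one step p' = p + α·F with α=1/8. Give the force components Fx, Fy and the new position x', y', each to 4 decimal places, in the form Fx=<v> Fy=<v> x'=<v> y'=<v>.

F_att = 3/4·(g−p) = 3/4·(-8,-16) = (-6.0000,-12.0000)
o1: d²=145 > ρ²=57 → inactive
o2: d²=290 > ρ²=57 → inactive
o3: d²=29 ≤ ρ²=57; F_rep = 9·(-5,-2)/29² = (-0.0535,-0.0214)
F = F_att + ΣF_rep = (-6.0535,-12.0214)
p' = p + 1/8·F = (6.2433,4.4973)

Fx=-6.0535 Fy=-12.0214 x'=6.2433 y'=4.4973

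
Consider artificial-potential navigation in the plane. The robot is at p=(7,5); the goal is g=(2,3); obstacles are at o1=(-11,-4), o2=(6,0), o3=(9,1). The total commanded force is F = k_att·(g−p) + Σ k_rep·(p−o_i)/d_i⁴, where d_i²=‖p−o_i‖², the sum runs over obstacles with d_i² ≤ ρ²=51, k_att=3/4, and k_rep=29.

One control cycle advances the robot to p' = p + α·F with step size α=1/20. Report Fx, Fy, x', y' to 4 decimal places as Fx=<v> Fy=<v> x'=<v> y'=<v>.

Fx=-3.8521 Fy=-0.9955 x'=6.8074 y'=4.9502

F_att = 3/4·(g−p) = 3/4·(-5,-2) = (-3.7500,-1.5000)
o1: d²=405 > ρ²=51 → inactive
o2: d²=26 ≤ ρ²=51; F_rep = 29·(1,5)/26² = (0.0429,0.2145)
o3: d²=20 ≤ ρ²=51; F_rep = 29·(-2,4)/20² = (-0.1450,0.2900)
F = F_att + ΣF_rep = (-3.8521,-0.9955)
p' = p + 1/20·F = (6.8074,4.9502)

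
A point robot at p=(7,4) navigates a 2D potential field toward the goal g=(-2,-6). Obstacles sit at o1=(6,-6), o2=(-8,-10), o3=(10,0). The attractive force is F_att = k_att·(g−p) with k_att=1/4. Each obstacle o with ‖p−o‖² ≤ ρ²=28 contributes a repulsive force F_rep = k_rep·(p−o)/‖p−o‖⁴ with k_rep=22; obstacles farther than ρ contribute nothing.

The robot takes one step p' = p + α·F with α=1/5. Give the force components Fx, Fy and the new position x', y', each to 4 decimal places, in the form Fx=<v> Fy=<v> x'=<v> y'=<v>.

F_att = 1/4·(g−p) = 1/4·(-9,-10) = (-2.2500,-2.5000)
o1: d²=101 > ρ²=28 → inactive
o2: d²=421 > ρ²=28 → inactive
o3: d²=25 ≤ ρ²=28; F_rep = 22·(-3,4)/25² = (-0.1056,0.1408)
F = F_att + ΣF_rep = (-2.3556,-2.3592)
p' = p + 1/5·F = (6.5289,3.5282)

Fx=-2.3556 Fy=-2.3592 x'=6.5289 y'=3.5282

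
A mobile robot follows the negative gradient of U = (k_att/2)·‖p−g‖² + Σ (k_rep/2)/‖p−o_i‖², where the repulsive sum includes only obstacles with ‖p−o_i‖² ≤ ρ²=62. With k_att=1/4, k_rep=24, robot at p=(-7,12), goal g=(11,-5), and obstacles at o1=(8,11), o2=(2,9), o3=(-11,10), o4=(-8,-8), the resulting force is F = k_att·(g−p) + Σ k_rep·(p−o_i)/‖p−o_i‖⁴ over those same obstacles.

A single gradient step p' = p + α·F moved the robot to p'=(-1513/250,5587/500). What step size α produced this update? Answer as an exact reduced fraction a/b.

F_att = 1/4·(g−p) = 1/4·(18,-17) = (4.5000,-4.2500)
o1: d²=226 > ρ²=62 → inactive
o2: d²=90 > ρ²=62 → inactive
o3: d²=20 ≤ ρ²=62; F_rep = 24·(4,2)/20² = (0.2400,0.1200)
o4: d²=401 > ρ²=62 → inactive
F = F_att + ΣF_rep = (4.7400,-4.1300)
Δp = p'−p = (0.9480,-0.8260); α = Δx/Fx = (237/250) / (237/50) = 1/5
check: Δy/Fy = (-413/500) / (-413/100) = 1/5 ✓

α = 1/5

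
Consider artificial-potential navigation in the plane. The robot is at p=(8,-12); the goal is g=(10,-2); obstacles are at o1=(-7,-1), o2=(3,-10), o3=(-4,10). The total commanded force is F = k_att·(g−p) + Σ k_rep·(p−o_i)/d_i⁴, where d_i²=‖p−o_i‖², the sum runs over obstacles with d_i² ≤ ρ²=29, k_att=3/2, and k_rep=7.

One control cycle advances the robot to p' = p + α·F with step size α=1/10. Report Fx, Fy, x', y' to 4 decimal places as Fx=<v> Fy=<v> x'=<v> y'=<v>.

F_att = 3/2·(g−p) = 3/2·(2,10) = (3.0000,15.0000)
o1: d²=346 > ρ²=29 → inactive
o2: d²=29 ≤ ρ²=29; F_rep = 7·(5,-2)/29² = (0.0416,-0.0166)
o3: d²=628 > ρ²=29 → inactive
F = F_att + ΣF_rep = (3.0416,14.9834)
p' = p + 1/10·F = (8.3042,-10.5017)

Fx=3.0416 Fy=14.9834 x'=8.3042 y'=-10.5017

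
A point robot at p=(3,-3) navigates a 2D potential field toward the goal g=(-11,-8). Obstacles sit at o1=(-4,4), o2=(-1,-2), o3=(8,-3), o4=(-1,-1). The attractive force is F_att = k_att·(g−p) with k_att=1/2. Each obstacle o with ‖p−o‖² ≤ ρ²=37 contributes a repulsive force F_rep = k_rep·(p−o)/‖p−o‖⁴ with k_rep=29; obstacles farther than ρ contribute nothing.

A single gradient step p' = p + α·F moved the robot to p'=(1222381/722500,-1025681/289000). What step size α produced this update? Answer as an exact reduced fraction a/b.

α = 1/5

F_att = 1/2·(g−p) = 1/2·(-14,-5) = (-7.0000,-2.5000)
o1: d²=98 > ρ²=37 → inactive
o2: d²=17 ≤ ρ²=37; F_rep = 29·(4,-1)/17² = (0.4014,-0.1003)
o3: d²=25 ≤ ρ²=37; F_rep = 29·(-5,0)/25² = (-0.2320,0.0000)
o4: d²=20 ≤ ρ²=37; F_rep = 29·(4,-2)/20² = (0.2900,-0.1450)
F = F_att + ΣF_rep = (-6.5406,-2.7453)
Δp = p'−p = (-1.3081,-0.5491); α = Δx/Fx = (-945119/722500) / (-945119/144500) = 1/5
check: Δy/Fy = (-158681/289000) / (-158681/57800) = 1/5 ✓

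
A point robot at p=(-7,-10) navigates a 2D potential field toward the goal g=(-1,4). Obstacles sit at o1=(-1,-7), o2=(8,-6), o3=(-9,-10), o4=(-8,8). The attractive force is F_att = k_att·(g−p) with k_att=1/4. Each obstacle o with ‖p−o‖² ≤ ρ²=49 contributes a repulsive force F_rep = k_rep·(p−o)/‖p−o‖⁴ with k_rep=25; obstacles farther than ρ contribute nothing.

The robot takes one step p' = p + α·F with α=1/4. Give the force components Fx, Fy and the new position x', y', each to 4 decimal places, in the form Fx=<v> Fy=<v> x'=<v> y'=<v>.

Fx=4.5509 Fy=3.4630 x'=-5.8623 y'=-9.1343

F_att = 1/4·(g−p) = 1/4·(6,14) = (1.5000,3.5000)
o1: d²=45 ≤ ρ²=49; F_rep = 25·(-6,-3)/45² = (-0.0741,-0.0370)
o2: d²=241 > ρ²=49 → inactive
o3: d²=4 ≤ ρ²=49; F_rep = 25·(2,0)/4² = (3.1250,0.0000)
o4: d²=325 > ρ²=49 → inactive
F = F_att + ΣF_rep = (4.5509,3.4630)
p' = p + 1/4·F = (-5.8623,-9.1343)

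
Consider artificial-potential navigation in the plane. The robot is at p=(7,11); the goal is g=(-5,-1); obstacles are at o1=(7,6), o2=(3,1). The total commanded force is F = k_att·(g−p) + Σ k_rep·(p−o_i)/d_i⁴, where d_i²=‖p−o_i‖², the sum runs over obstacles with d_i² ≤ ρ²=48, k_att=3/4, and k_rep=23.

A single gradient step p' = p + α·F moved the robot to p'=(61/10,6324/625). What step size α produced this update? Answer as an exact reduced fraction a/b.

F_att = 3/4·(g−p) = 3/4·(-12,-12) = (-9.0000,-9.0000)
o1: d²=25 ≤ ρ²=48; F_rep = 23·(0,5)/25² = (0.0000,0.1840)
o2: d²=116 > ρ²=48 → inactive
F = F_att + ΣF_rep = (-9.0000,-8.8160)
Δp = p'−p = (-0.9000,-0.8816); α = Δx/Fx = (-9/10) / (-9) = 1/10
check: Δy/Fy = (-551/625) / (-1102/125) = 1/10 ✓

α = 1/10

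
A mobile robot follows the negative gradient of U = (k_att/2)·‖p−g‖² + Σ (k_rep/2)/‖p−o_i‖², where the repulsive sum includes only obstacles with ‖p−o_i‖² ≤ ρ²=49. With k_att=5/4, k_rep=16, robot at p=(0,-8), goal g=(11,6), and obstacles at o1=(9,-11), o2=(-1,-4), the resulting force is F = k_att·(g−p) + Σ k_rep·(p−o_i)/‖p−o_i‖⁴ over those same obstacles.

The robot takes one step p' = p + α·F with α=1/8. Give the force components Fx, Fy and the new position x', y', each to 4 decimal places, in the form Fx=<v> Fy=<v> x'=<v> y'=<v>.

F_att = 5/4·(g−p) = 5/4·(11,14) = (13.7500,17.5000)
o1: d²=90 > ρ²=49 → inactive
o2: d²=17 ≤ ρ²=49; F_rep = 16·(1,-4)/17² = (0.0554,-0.2215)
F = F_att + ΣF_rep = (13.8054,17.2785)
p' = p + 1/8·F = (1.7257,-5.8402)

Fx=13.8054 Fy=17.2785 x'=1.7257 y'=-5.8402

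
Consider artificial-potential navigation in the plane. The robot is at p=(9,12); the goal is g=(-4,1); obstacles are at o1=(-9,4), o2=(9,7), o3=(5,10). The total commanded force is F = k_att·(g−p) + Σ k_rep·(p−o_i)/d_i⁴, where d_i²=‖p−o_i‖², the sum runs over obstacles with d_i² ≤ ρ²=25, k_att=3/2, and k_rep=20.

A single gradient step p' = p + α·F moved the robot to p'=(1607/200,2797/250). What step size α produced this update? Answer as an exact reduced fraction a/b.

α = 1/20

F_att = 3/2·(g−p) = 3/2·(-13,-11) = (-19.5000,-16.5000)
o1: d²=388 > ρ²=25 → inactive
o2: d²=25 ≤ ρ²=25; F_rep = 20·(0,5)/25² = (0.0000,0.1600)
o3: d²=20 ≤ ρ²=25; F_rep = 20·(4,2)/20² = (0.2000,0.1000)
F = F_att + ΣF_rep = (-19.3000,-16.2400)
Δp = p'−p = (-0.9650,-0.8120); α = Δx/Fx = (-193/200) / (-193/10) = 1/20
check: Δy/Fy = (-203/250) / (-406/25) = 1/20 ✓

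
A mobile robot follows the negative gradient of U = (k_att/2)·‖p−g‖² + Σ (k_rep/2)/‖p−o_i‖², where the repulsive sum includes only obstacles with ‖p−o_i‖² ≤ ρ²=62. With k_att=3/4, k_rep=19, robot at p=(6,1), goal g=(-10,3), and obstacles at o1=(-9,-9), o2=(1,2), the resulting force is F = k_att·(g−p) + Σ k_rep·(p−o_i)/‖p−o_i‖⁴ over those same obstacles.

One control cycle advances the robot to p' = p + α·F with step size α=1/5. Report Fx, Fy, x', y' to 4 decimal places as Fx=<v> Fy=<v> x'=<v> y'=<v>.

Fx=-11.8595 Fy=1.4719 x'=3.6281 y'=1.2944

F_att = 3/4·(g−p) = 3/4·(-16,2) = (-12.0000,1.5000)
o1: d²=325 > ρ²=62 → inactive
o2: d²=26 ≤ ρ²=62; F_rep = 19·(5,-1)/26² = (0.1405,-0.0281)
F = F_att + ΣF_rep = (-11.8595,1.4719)
p' = p + 1/5·F = (3.6281,1.2944)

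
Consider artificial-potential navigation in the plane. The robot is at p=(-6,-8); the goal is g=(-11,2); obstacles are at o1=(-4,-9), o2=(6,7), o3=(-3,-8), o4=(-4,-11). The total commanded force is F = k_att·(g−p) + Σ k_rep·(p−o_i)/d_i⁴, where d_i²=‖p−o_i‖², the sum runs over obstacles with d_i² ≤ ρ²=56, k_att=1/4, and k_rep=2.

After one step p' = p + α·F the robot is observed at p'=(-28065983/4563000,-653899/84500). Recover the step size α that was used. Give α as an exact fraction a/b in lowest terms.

F_att = 1/4·(g−p) = 1/4·(-5,10) = (-1.2500,2.5000)
o1: d²=5 ≤ ρ²=56; F_rep = 2·(-2,1)/5² = (-0.1600,0.0800)
o2: d²=369 > ρ²=56 → inactive
o3: d²=9 ≤ ρ²=56; F_rep = 2·(-3,0)/9² = (-0.0741,0.0000)
o4: d²=13 ≤ ρ²=56; F_rep = 2·(-2,3)/13² = (-0.0237,0.0355)
F = F_att + ΣF_rep = (-1.5077,2.6155)
Δp = p'−p = (-0.1508,0.2616); α = Δx/Fx = (-687983/4563000) / (-687983/456300) = 1/10
check: Δy/Fy = (22101/84500) / (22101/8450) = 1/10 ✓

α = 1/10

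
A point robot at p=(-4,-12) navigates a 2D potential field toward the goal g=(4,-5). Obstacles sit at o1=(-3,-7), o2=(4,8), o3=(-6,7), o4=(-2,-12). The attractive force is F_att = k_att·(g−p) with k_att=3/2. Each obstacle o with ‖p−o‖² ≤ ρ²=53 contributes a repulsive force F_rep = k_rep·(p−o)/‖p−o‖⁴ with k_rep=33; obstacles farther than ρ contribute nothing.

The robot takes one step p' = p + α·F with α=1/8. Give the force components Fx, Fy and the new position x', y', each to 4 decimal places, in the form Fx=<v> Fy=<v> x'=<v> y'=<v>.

F_att = 3/2·(g−p) = 3/2·(8,7) = (12.0000,10.5000)
o1: d²=26 ≤ ρ²=53; F_rep = 33·(-1,-5)/26² = (-0.0488,-0.2441)
o2: d²=464 > ρ²=53 → inactive
o3: d²=365 > ρ²=53 → inactive
o4: d²=4 ≤ ρ²=53; F_rep = 33·(-2,0)/4² = (-4.1250,0.0000)
F = F_att + ΣF_rep = (7.8262,10.2559)
p' = p + 1/8·F = (-3.0217,-10.7180)

Fx=7.8262 Fy=10.2559 x'=-3.0217 y'=-10.7180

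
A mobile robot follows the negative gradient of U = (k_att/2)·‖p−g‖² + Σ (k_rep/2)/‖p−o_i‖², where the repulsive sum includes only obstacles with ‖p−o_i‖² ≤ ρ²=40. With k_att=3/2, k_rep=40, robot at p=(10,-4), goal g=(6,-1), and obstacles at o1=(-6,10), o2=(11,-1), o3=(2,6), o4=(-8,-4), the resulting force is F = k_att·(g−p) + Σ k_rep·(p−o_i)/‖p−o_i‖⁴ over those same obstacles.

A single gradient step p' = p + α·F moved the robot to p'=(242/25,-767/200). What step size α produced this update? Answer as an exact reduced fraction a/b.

α = 1/20

F_att = 3/2·(g−p) = 3/2·(-4,3) = (-6.0000,4.5000)
o1: d²=452 > ρ²=40 → inactive
o2: d²=10 ≤ ρ²=40; F_rep = 40·(-1,-3)/10² = (-0.4000,-1.2000)
o3: d²=164 > ρ²=40 → inactive
o4: d²=324 > ρ²=40 → inactive
F = F_att + ΣF_rep = (-6.4000,3.3000)
Δp = p'−p = (-0.3200,0.1650); α = Δx/Fx = (-8/25) / (-32/5) = 1/20
check: Δy/Fy = (33/200) / (33/10) = 1/20 ✓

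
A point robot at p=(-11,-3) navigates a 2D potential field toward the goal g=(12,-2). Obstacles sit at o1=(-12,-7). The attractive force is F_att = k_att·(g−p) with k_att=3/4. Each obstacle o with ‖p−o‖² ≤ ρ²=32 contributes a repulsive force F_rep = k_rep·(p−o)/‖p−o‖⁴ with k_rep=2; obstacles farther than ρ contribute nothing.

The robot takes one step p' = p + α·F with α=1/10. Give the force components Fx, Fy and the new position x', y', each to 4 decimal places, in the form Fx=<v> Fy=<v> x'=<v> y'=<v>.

Fx=17.2569 Fy=0.7777 x'=-9.2743 y'=-2.9222

F_att = 3/4·(g−p) = 3/4·(23,1) = (17.2500,0.7500)
o1: d²=17 ≤ ρ²=32; F_rep = 2·(1,4)/17² = (0.0069,0.0277)
F = F_att + ΣF_rep = (17.2569,0.7777)
p' = p + 1/10·F = (-9.2743,-2.9222)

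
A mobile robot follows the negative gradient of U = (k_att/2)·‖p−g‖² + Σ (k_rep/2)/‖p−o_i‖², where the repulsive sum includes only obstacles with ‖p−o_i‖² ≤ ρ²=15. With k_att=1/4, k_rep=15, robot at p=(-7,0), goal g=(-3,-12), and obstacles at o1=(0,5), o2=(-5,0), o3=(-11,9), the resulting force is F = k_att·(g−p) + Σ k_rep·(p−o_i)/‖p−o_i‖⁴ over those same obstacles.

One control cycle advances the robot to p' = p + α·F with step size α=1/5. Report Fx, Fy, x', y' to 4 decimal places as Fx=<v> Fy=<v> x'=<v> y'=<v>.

Fx=-0.8750 Fy=-3.0000 x'=-7.1750 y'=-0.6000

F_att = 1/4·(g−p) = 1/4·(4,-12) = (1.0000,-3.0000)
o1: d²=74 > ρ²=15 → inactive
o2: d²=4 ≤ ρ²=15; F_rep = 15·(-2,0)/4² = (-1.8750,0.0000)
o3: d²=97 > ρ²=15 → inactive
F = F_att + ΣF_rep = (-0.8750,-3.0000)
p' = p + 1/5·F = (-7.1750,-0.6000)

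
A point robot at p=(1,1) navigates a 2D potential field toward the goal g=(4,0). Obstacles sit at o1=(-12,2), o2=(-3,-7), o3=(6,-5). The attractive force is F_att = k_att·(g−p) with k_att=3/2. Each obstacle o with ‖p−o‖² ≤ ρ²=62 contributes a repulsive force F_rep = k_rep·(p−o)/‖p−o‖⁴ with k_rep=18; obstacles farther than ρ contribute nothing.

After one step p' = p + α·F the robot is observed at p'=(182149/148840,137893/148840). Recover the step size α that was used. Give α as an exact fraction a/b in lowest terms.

α = 1/20

F_att = 3/2·(g−p) = 3/2·(3,-1) = (4.5000,-1.5000)
o1: d²=170 > ρ²=62 → inactive
o2: d²=80 > ρ²=62 → inactive
o3: d²=61 ≤ ρ²=62; F_rep = 18·(-5,6)/61² = (-0.0242,0.0290)
F = F_att + ΣF_rep = (4.4758,-1.4710)
Δp = p'−p = (0.2238,-0.0735); α = Δx/Fx = (33309/148840) / (33309/7442) = 1/20
check: Δy/Fy = (-10947/148840) / (-10947/7442) = 1/20 ✓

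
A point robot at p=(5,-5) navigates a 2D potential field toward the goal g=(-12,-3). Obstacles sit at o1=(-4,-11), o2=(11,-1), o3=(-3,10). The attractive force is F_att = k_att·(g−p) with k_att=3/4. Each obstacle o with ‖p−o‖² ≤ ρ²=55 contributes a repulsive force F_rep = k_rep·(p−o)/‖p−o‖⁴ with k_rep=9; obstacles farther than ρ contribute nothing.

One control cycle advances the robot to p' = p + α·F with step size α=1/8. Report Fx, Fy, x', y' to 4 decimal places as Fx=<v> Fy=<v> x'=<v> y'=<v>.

F_att = 3/4·(g−p) = 3/4·(-17,2) = (-12.7500,1.5000)
o1: d²=117 > ρ²=55 → inactive
o2: d²=52 ≤ ρ²=55; F_rep = 9·(-6,-4)/52² = (-0.0200,-0.0133)
o3: d²=289 > ρ²=55 → inactive
F = F_att + ΣF_rep = (-12.7700,1.4867)
p' = p + 1/8·F = (3.4038,-4.8142)

Fx=-12.7700 Fy=1.4867 x'=3.4038 y'=-4.8142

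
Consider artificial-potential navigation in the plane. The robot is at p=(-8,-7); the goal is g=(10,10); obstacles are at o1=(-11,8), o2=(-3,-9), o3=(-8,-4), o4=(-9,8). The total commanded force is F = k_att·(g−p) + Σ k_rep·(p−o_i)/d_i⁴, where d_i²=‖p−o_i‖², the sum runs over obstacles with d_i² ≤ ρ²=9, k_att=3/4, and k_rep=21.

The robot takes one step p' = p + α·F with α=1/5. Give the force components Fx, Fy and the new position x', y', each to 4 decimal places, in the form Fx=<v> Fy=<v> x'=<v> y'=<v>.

Fx=13.5000 Fy=11.9722 x'=-5.3000 y'=-4.6056

F_att = 3/4·(g−p) = 3/4·(18,17) = (13.5000,12.7500)
o1: d²=234 > ρ²=9 → inactive
o2: d²=29 > ρ²=9 → inactive
o3: d²=9 ≤ ρ²=9; F_rep = 21·(0,-3)/9² = (0.0000,-0.7778)
o4: d²=226 > ρ²=9 → inactive
F = F_att + ΣF_rep = (13.5000,11.9722)
p' = p + 1/5·F = (-5.3000,-4.6056)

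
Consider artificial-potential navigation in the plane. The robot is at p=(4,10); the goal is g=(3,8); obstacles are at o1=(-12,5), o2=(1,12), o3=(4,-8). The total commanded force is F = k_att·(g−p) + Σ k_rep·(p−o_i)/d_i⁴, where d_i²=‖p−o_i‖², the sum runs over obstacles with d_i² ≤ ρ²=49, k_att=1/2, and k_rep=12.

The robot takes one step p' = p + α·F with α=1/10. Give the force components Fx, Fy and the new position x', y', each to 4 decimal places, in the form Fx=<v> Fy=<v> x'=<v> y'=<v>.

F_att = 1/2·(g−p) = 1/2·(-1,-2) = (-0.5000,-1.0000)
o1: d²=281 > ρ²=49 → inactive
o2: d²=13 ≤ ρ²=49; F_rep = 12·(3,-2)/13² = (0.2130,-0.1420)
o3: d²=324 > ρ²=49 → inactive
F = F_att + ΣF_rep = (-0.2870,-1.1420)
p' = p + 1/10·F = (3.9713,9.8858)

Fx=-0.2870 Fy=-1.1420 x'=3.9713 y'=9.8858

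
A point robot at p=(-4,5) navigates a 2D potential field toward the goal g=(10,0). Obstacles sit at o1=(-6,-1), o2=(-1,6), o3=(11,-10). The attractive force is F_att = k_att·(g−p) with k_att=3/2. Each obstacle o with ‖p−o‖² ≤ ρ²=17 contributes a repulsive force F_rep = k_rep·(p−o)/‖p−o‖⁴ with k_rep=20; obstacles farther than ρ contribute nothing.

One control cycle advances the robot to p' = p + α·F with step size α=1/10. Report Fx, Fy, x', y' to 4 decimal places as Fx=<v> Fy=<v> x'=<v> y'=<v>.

F_att = 3/2·(g−p) = 3/2·(14,-5) = (21.0000,-7.5000)
o1: d²=40 > ρ²=17 → inactive
o2: d²=10 ≤ ρ²=17; F_rep = 20·(-3,-1)/10² = (-0.6000,-0.2000)
o3: d²=450 > ρ²=17 → inactive
F = F_att + ΣF_rep = (20.4000,-7.7000)
p' = p + 1/10·F = (-1.9600,4.2300)

Fx=20.4000 Fy=-7.7000 x'=-1.9600 y'=4.2300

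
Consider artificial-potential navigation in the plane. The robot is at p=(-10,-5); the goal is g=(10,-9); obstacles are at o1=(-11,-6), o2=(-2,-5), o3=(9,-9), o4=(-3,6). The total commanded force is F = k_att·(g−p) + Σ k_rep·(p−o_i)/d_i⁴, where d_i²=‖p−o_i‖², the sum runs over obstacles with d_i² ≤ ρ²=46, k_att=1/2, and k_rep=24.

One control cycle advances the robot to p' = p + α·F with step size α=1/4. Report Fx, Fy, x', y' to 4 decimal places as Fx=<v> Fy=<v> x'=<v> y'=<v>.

Fx=16.0000 Fy=4.0000 x'=-6.0000 y'=-4.0000

F_att = 1/2·(g−p) = 1/2·(20,-4) = (10.0000,-2.0000)
o1: d²=2 ≤ ρ²=46; F_rep = 24·(1,1)/2² = (6.0000,6.0000)
o2: d²=64 > ρ²=46 → inactive
o3: d²=377 > ρ²=46 → inactive
o4: d²=170 > ρ²=46 → inactive
F = F_att + ΣF_rep = (16.0000,4.0000)
p' = p + 1/4·F = (-6.0000,-4.0000)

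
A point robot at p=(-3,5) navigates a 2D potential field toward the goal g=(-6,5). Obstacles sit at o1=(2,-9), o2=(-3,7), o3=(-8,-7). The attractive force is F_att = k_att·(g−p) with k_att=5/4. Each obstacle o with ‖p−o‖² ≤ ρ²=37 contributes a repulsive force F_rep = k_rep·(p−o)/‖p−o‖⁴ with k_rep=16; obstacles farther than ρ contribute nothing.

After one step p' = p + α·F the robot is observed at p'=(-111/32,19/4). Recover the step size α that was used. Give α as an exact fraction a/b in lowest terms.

F_att = 5/4·(g−p) = 5/4·(-3,0) = (-3.7500,0.0000)
o1: d²=221 > ρ²=37 → inactive
o2: d²=4 ≤ ρ²=37; F_rep = 16·(0,-2)/4² = (0.0000,-2.0000)
o3: d²=169 > ρ²=37 → inactive
F = F_att + ΣF_rep = (-3.7500,-2.0000)
Δp = p'−p = (-0.4688,-0.2500); α = Δx/Fx = (-15/32) / (-15/4) = 1/8
check: Δy/Fy = (-1/4) / (-2) = 1/8 ✓

α = 1/8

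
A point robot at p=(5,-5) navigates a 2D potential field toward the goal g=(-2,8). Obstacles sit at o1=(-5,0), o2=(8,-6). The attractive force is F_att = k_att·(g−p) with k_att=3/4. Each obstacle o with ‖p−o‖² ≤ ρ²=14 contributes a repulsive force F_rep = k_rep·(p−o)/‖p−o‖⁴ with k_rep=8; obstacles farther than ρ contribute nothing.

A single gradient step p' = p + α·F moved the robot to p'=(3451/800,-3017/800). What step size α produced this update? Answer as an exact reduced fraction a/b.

α = 1/8

F_att = 3/4·(g−p) = 3/4·(-7,13) = (-5.2500,9.7500)
o1: d²=125 > ρ²=14 → inactive
o2: d²=10 ≤ ρ²=14; F_rep = 8·(-3,1)/10² = (-0.2400,0.0800)
F = F_att + ΣF_rep = (-5.4900,9.8300)
Δp = p'−p = (-0.6863,1.2288); α = Δx/Fx = (-549/800) / (-549/100) = 1/8
check: Δy/Fy = (983/800) / (983/100) = 1/8 ✓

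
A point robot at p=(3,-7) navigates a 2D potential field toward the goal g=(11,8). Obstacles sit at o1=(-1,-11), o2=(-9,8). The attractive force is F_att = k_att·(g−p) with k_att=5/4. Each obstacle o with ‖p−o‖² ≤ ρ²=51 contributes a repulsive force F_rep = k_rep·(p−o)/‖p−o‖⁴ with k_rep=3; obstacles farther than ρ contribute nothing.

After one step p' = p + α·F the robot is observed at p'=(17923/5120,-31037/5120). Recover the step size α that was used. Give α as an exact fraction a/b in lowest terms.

α = 1/20

F_att = 5/4·(g−p) = 5/4·(8,15) = (10.0000,18.7500)
o1: d²=32 ≤ ρ²=51; F_rep = 3·(4,4)/32² = (0.0117,0.0117)
o2: d²=369 > ρ²=51 → inactive
F = F_att + ΣF_rep = (10.0117,18.7617)
Δp = p'−p = (0.5006,0.9381); α = Δx/Fx = (2563/5120) / (2563/256) = 1/20
check: Δy/Fy = (4803/5120) / (4803/256) = 1/20 ✓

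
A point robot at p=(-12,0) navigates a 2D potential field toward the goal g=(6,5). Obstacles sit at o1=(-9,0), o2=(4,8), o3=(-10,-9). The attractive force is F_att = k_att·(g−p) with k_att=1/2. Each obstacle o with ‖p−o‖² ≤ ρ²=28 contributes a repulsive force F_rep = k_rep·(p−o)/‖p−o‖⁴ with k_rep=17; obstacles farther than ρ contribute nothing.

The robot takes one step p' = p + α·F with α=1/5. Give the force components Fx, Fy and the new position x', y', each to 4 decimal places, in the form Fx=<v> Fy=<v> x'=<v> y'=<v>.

Fx=8.3704 Fy=2.5000 x'=-10.3259 y'=0.5000

F_att = 1/2·(g−p) = 1/2·(18,5) = (9.0000,2.5000)
o1: d²=9 ≤ ρ²=28; F_rep = 17·(-3,0)/9² = (-0.6296,0.0000)
o2: d²=320 > ρ²=28 → inactive
o3: d²=85 > ρ²=28 → inactive
F = F_att + ΣF_rep = (8.3704,2.5000)
p' = p + 1/5·F = (-10.3259,0.5000)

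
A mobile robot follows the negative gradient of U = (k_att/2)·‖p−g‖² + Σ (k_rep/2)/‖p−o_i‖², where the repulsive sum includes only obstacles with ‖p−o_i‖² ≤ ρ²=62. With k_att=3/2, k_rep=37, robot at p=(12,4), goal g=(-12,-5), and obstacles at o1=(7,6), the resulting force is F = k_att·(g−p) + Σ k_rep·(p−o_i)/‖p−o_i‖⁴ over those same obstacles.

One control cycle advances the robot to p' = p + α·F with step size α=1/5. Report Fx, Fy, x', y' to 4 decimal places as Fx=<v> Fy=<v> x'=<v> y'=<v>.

Fx=-35.7800 Fy=-13.5880 x'=4.8440 y'=1.2824

F_att = 3/2·(g−p) = 3/2·(-24,-9) = (-36.0000,-13.5000)
o1: d²=29 ≤ ρ²=62; F_rep = 37·(5,-2)/29² = (0.2200,-0.0880)
F = F_att + ΣF_rep = (-35.7800,-13.5880)
p' = p + 1/5·F = (4.8440,1.2824)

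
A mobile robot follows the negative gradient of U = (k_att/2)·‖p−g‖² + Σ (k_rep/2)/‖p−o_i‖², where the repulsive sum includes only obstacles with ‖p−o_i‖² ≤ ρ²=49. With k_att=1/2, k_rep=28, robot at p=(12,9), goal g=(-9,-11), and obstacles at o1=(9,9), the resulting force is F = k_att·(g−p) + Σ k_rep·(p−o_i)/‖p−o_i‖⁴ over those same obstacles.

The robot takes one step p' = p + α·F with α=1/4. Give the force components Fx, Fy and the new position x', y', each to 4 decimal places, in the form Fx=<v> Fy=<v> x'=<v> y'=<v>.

F_att = 1/2·(g−p) = 1/2·(-21,-20) = (-10.5000,-10.0000)
o1: d²=9 ≤ ρ²=49; F_rep = 28·(3,0)/9² = (1.0370,0.0000)
F = F_att + ΣF_rep = (-9.4630,-10.0000)
p' = p + 1/4·F = (9.6343,6.5000)

Fx=-9.4630 Fy=-10.0000 x'=9.6343 y'=6.5000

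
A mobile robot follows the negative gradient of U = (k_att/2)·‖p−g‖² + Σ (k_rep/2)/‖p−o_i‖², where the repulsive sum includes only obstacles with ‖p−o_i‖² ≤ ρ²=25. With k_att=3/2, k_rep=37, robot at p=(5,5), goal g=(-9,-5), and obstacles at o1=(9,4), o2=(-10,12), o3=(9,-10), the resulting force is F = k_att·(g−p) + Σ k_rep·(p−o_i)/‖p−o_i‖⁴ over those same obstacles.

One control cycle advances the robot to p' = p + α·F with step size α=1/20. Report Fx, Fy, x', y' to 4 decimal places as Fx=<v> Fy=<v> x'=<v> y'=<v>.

Fx=-21.5121 Fy=-14.8720 x'=3.9244 y'=4.2564

F_att = 3/2·(g−p) = 3/2·(-14,-10) = (-21.0000,-15.0000)
o1: d²=17 ≤ ρ²=25; F_rep = 37·(-4,1)/17² = (-0.5121,0.1280)
o2: d²=274 > ρ²=25 → inactive
o3: d²=241 > ρ²=25 → inactive
F = F_att + ΣF_rep = (-21.5121,-14.8720)
p' = p + 1/20·F = (3.9244,4.2564)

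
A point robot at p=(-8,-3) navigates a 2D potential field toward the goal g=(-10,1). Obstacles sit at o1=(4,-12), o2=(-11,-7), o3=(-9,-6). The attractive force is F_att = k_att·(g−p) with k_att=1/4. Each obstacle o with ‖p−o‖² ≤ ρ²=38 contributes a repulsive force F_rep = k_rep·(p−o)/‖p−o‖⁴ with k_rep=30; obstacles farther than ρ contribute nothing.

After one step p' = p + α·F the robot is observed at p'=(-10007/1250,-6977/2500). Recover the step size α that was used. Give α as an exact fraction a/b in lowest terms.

α = 1/10

F_att = 1/4·(g−p) = 1/4·(-2,4) = (-0.5000,1.0000)
o1: d²=225 > ρ²=38 → inactive
o2: d²=25 ≤ ρ²=38; F_rep = 30·(3,4)/25² = (0.1440,0.1920)
o3: d²=10 ≤ ρ²=38; F_rep = 30·(1,3)/10² = (0.3000,0.9000)
F = F_att + ΣF_rep = (-0.0560,2.0920)
Δp = p'−p = (-0.0056,0.2092); α = Δx/Fx = (-7/1250) / (-7/125) = 1/10
check: Δy/Fy = (523/2500) / (523/250) = 1/10 ✓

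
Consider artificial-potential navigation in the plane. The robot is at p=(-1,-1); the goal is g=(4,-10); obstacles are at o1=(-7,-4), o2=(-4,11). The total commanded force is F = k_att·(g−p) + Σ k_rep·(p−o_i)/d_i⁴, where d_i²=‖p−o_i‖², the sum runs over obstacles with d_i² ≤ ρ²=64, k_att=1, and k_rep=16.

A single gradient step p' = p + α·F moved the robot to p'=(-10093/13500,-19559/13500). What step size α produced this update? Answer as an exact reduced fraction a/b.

α = 1/20

F_att = 1·(g−p) = 1·(5,-9) = (5.0000,-9.0000)
o1: d²=45 ≤ ρ²=64; F_rep = 16·(6,3)/45² = (0.0474,0.0237)
o2: d²=153 > ρ²=64 → inactive
F = F_att + ΣF_rep = (5.0474,-8.9763)
Δp = p'−p = (0.2524,-0.4488); α = Δx/Fx = (3407/13500) / (3407/675) = 1/20
check: Δy/Fy = (-6059/13500) / (-6059/675) = 1/20 ✓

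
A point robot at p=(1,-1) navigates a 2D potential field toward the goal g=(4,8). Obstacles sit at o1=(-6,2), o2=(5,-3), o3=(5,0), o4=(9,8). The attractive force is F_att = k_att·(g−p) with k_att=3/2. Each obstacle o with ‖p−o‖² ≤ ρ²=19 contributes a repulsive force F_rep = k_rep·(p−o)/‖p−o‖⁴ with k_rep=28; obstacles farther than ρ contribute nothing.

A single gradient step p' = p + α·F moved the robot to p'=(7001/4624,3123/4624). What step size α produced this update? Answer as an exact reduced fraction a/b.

F_att = 3/2·(g−p) = 3/2·(3,9) = (4.5000,13.5000)
o1: d²=58 > ρ²=19 → inactive
o2: d²=20 > ρ²=19 → inactive
o3: d²=17 ≤ ρ²=19; F_rep = 28·(-4,-1)/17² = (-0.3875,-0.0969)
o4: d²=145 > ρ²=19 → inactive
F = F_att + ΣF_rep = (4.1125,13.4031)
Δp = p'−p = (0.5141,1.6754); α = Δx/Fx = (2377/4624) / (2377/578) = 1/8
check: Δy/Fy = (7747/4624) / (7747/578) = 1/8 ✓

α = 1/8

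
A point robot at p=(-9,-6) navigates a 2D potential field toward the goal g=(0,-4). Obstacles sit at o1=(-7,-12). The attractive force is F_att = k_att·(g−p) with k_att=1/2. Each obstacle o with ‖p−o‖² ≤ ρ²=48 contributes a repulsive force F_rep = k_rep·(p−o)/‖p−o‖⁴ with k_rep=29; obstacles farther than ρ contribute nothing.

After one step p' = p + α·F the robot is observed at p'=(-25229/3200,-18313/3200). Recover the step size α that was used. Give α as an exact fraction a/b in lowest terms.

α = 1/4

F_att = 1/2·(g−p) = 1/2·(9,2) = (4.5000,1.0000)
o1: d²=40 ≤ ρ²=48; F_rep = 29·(-2,6)/40² = (-0.0362,0.1087)
F = F_att + ΣF_rep = (4.4638,1.1087)
Δp = p'−p = (1.1159,0.2772); α = Δx/Fx = (3571/3200) / (3571/800) = 1/4
check: Δy/Fy = (887/3200) / (887/800) = 1/4 ✓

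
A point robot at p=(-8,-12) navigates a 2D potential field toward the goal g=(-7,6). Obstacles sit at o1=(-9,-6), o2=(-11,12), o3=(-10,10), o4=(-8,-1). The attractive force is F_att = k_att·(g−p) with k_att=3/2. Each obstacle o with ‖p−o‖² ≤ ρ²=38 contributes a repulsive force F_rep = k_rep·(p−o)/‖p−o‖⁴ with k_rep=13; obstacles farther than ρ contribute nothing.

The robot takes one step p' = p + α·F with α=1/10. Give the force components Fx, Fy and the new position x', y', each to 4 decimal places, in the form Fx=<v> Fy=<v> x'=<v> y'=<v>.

F_att = 3/2·(g−p) = 3/2·(1,18) = (1.5000,27.0000)
o1: d²=37 ≤ ρ²=38; F_rep = 13·(1,-6)/37² = (0.0095,-0.0570)
o2: d²=585 > ρ²=38 → inactive
o3: d²=488 > ρ²=38 → inactive
o4: d²=121 > ρ²=38 → inactive
F = F_att + ΣF_rep = (1.5095,26.9430)
p' = p + 1/10·F = (-7.8491,-9.3057)

Fx=1.5095 Fy=26.9430 x'=-7.8491 y'=-9.3057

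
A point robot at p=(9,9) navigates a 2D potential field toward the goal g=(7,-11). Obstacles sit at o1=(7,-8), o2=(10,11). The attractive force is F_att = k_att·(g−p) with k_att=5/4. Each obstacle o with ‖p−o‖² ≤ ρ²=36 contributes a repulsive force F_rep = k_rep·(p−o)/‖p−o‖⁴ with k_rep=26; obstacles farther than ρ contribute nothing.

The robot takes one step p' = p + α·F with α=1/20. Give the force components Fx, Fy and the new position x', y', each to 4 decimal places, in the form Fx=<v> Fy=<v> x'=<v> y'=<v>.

Fx=-3.5400 Fy=-27.0800 x'=8.8230 y'=7.6460

F_att = 5/4·(g−p) = 5/4·(-2,-20) = (-2.5000,-25.0000)
o1: d²=293 > ρ²=36 → inactive
o2: d²=5 ≤ ρ²=36; F_rep = 26·(-1,-2)/5² = (-1.0400,-2.0800)
F = F_att + ΣF_rep = (-3.5400,-27.0800)
p' = p + 1/20·F = (8.8230,7.6460)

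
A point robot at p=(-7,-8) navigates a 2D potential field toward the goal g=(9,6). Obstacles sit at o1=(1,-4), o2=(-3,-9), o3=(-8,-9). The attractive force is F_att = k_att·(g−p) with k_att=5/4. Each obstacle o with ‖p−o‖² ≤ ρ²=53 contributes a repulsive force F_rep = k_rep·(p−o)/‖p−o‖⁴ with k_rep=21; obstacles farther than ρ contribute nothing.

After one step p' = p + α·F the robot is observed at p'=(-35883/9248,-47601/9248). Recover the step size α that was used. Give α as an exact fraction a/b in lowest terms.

α = 1/8

F_att = 5/4·(g−p) = 5/4·(16,14) = (20.0000,17.5000)
o1: d²=80 > ρ²=53 → inactive
o2: d²=17 ≤ ρ²=53; F_rep = 21·(-4,1)/17² = (-0.2907,0.0727)
o3: d²=2 ≤ ρ²=53; F_rep = 21·(1,1)/2² = (5.2500,5.2500)
F = F_att + ΣF_rep = (24.9593,22.8227)
Δp = p'−p = (3.1199,2.8528); α = Δx/Fx = (28853/9248) / (28853/1156) = 1/8
check: Δy/Fy = (26383/9248) / (26383/1156) = 1/8 ✓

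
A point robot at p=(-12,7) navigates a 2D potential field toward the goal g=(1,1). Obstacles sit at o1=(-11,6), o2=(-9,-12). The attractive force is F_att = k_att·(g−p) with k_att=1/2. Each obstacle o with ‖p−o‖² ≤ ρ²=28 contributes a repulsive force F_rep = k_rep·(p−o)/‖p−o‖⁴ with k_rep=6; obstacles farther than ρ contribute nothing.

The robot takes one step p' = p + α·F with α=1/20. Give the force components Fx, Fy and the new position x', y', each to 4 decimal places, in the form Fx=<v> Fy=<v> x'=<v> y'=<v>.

Fx=5.0000 Fy=-1.5000 x'=-11.7500 y'=6.9250

F_att = 1/2·(g−p) = 1/2·(13,-6) = (6.5000,-3.0000)
o1: d²=2 ≤ ρ²=28; F_rep = 6·(-1,1)/2² = (-1.5000,1.5000)
o2: d²=370 > ρ²=28 → inactive
F = F_att + ΣF_rep = (5.0000,-1.5000)
p' = p + 1/20·F = (-11.7500,6.9250)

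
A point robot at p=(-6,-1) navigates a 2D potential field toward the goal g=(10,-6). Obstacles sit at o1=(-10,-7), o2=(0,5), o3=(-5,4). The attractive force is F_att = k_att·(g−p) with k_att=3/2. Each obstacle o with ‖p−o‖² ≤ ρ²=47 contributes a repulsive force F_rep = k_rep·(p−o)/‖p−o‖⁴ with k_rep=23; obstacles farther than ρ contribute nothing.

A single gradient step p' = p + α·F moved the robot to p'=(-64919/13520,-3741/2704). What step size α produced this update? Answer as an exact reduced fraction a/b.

F_att = 3/2·(g−p) = 3/2·(16,-5) = (24.0000,-7.5000)
o1: d²=52 > ρ²=47 → inactive
o2: d²=72 > ρ²=47 → inactive
o3: d²=26 ≤ ρ²=47; F_rep = 23·(-1,-5)/26² = (-0.0340,-0.1701)
F = F_att + ΣF_rep = (23.9660,-7.6701)
Δp = p'−p = (1.1983,-0.3835); α = Δx/Fx = (16201/13520) / (16201/676) = 1/20
check: Δy/Fy = (-1037/2704) / (-5185/676) = 1/20 ✓

α = 1/20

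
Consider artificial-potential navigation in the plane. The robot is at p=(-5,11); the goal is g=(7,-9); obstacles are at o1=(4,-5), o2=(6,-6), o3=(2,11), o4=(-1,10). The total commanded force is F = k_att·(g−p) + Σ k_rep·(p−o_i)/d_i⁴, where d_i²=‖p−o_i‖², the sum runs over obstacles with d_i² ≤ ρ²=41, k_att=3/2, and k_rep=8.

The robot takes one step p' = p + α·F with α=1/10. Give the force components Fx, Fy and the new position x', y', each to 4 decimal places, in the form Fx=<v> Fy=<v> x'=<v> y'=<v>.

Fx=17.8893 Fy=-29.9723 x'=-3.2111 y'=8.0028

F_att = 3/2·(g−p) = 3/2·(12,-20) = (18.0000,-30.0000)
o1: d²=337 > ρ²=41 → inactive
o2: d²=410 > ρ²=41 → inactive
o3: d²=49 > ρ²=41 → inactive
o4: d²=17 ≤ ρ²=41; F_rep = 8·(-4,1)/17² = (-0.1107,0.0277)
F = F_att + ΣF_rep = (17.8893,-29.9723)
p' = p + 1/10·F = (-3.2111,8.0028)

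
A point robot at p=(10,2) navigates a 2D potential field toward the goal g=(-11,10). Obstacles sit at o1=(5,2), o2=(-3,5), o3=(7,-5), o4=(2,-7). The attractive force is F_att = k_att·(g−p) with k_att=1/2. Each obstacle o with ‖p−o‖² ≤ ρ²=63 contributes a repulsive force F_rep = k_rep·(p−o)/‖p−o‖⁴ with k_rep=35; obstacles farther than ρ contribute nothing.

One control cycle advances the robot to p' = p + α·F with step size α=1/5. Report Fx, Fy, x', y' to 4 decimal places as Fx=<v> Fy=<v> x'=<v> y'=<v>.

F_att = 1/2·(g−p) = 1/2·(-21,8) = (-10.5000,4.0000)
o1: d²=25 ≤ ρ²=63; F_rep = 35·(5,0)/25² = (0.2800,0.0000)
o2: d²=178 > ρ²=63 → inactive
o3: d²=58 ≤ ρ²=63; F_rep = 35·(3,7)/58² = (0.0312,0.0728)
o4: d²=145 > ρ²=63 → inactive
F = F_att + ΣF_rep = (-10.1888,4.0728)
p' = p + 1/5·F = (7.9622,2.8146)

Fx=-10.1888 Fy=4.0728 x'=7.9622 y'=2.8146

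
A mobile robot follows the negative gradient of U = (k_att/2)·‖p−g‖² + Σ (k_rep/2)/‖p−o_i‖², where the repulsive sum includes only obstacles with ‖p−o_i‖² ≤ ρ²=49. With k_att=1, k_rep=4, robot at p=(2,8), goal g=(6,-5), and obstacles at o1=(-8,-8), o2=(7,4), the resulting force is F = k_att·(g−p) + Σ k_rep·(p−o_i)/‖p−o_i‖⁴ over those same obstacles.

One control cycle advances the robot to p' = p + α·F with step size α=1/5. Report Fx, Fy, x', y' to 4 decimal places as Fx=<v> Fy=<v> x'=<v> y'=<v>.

F_att = 1·(g−p) = 1·(4,-13) = (4.0000,-13.0000)
o1: d²=356 > ρ²=49 → inactive
o2: d²=41 ≤ ρ²=49; F_rep = 4·(-5,4)/41² = (-0.0119,0.0095)
F = F_att + ΣF_rep = (3.9881,-12.9905)
p' = p + 1/5·F = (2.7976,5.4019)

Fx=3.9881 Fy=-12.9905 x'=2.7976 y'=5.4019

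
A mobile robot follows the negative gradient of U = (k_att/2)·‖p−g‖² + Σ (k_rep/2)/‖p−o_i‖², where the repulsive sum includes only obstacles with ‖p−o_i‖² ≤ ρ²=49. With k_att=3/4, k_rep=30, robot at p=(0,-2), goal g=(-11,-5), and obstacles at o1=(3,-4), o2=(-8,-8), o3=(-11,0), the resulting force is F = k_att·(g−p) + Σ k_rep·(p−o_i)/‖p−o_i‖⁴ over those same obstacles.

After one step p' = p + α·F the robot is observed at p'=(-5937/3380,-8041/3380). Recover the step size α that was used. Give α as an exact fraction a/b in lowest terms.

F_att = 3/4·(g−p) = 3/4·(-11,-3) = (-8.2500,-2.2500)
o1: d²=13 ≤ ρ²=49; F_rep = 30·(-3,2)/13² = (-0.5325,0.3550)
o2: d²=100 > ρ²=49 → inactive
o3: d²=125 > ρ²=49 → inactive
F = F_att + ΣF_rep = (-8.7825,-1.8950)
Δp = p'−p = (-1.7565,-0.3790); α = Δx/Fx = (-5937/3380) / (-5937/676) = 1/5
check: Δy/Fy = (-1281/3380) / (-1281/676) = 1/5 ✓

α = 1/5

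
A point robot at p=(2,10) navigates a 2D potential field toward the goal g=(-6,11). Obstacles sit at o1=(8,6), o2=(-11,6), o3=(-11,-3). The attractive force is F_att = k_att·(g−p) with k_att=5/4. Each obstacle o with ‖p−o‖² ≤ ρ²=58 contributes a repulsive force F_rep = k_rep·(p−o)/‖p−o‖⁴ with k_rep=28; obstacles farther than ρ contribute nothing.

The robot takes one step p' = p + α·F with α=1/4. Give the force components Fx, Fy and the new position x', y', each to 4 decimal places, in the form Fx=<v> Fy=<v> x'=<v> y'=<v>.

Fx=-10.0621 Fy=1.2914 x'=-0.5155 y'=10.3229

F_att = 5/4·(g−p) = 5/4·(-8,1) = (-10.0000,1.2500)
o1: d²=52 ≤ ρ²=58; F_rep = 28·(-6,4)/52² = (-0.0621,0.0414)
o2: d²=185 > ρ²=58 → inactive
o3: d²=338 > ρ²=58 → inactive
F = F_att + ΣF_rep = (-10.0621,1.2914)
p' = p + 1/4·F = (-0.5155,10.3229)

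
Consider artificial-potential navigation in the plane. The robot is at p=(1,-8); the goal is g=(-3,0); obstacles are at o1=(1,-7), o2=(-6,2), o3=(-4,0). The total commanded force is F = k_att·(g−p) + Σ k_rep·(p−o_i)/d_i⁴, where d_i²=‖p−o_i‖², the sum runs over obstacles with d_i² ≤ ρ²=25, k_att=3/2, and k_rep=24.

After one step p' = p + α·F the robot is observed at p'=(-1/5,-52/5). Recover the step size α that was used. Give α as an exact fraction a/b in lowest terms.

F_att = 3/2·(g−p) = 3/2·(-4,8) = (-6.0000,12.0000)
o1: d²=1 ≤ ρ²=25; F_rep = 24·(0,-1)/1² = (0.0000,-24.0000)
o2: d²=149 > ρ²=25 → inactive
o3: d²=89 > ρ²=25 → inactive
F = F_att + ΣF_rep = (-6.0000,-12.0000)
Δp = p'−p = (-1.2000,-2.4000); α = Δx/Fx = (-6/5) / (-6) = 1/5
check: Δy/Fy = (-12/5) / (-12) = 1/5 ✓

α = 1/5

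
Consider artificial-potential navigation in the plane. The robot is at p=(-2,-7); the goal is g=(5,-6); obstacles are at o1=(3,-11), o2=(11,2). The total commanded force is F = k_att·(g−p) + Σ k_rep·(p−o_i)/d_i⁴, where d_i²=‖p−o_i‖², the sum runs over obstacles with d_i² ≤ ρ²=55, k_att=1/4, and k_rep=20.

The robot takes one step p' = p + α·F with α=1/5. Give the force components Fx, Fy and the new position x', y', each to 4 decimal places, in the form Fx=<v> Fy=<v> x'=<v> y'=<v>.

F_att = 1/4·(g−p) = 1/4·(7,1) = (1.7500,0.2500)
o1: d²=41 ≤ ρ²=55; F_rep = 20·(-5,4)/41² = (-0.0595,0.0476)
o2: d²=250 > ρ²=55 → inactive
F = F_att + ΣF_rep = (1.6905,0.2976)
p' = p + 1/5·F = (-1.6619,-6.9405)

Fx=1.6905 Fy=0.2976 x'=-1.6619 y'=-6.9405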